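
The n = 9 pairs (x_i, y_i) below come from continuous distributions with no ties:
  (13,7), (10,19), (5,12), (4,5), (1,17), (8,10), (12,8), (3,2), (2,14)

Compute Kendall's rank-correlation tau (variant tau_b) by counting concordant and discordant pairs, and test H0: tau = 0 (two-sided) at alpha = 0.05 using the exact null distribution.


Step 1: Enumerate the 36 unordered pairs (i,j) with i<j and classify each by sign(x_j-x_i) * sign(y_j-y_i).
  (1,2):dx=-3,dy=+12->D; (1,3):dx=-8,dy=+5->D; (1,4):dx=-9,dy=-2->C; (1,5):dx=-12,dy=+10->D
  (1,6):dx=-5,dy=+3->D; (1,7):dx=-1,dy=+1->D; (1,8):dx=-10,dy=-5->C; (1,9):dx=-11,dy=+7->D
  (2,3):dx=-5,dy=-7->C; (2,4):dx=-6,dy=-14->C; (2,5):dx=-9,dy=-2->C; (2,6):dx=-2,dy=-9->C
  (2,7):dx=+2,dy=-11->D; (2,8):dx=-7,dy=-17->C; (2,9):dx=-8,dy=-5->C; (3,4):dx=-1,dy=-7->C
  (3,5):dx=-4,dy=+5->D; (3,6):dx=+3,dy=-2->D; (3,7):dx=+7,dy=-4->D; (3,8):dx=-2,dy=-10->C
  (3,9):dx=-3,dy=+2->D; (4,5):dx=-3,dy=+12->D; (4,6):dx=+4,dy=+5->C; (4,7):dx=+8,dy=+3->C
  (4,8):dx=-1,dy=-3->C; (4,9):dx=-2,dy=+9->D; (5,6):dx=+7,dy=-7->D; (5,7):dx=+11,dy=-9->D
  (5,8):dx=+2,dy=-15->D; (5,9):dx=+1,dy=-3->D; (6,7):dx=+4,dy=-2->D; (6,8):dx=-5,dy=-8->C
  (6,9):dx=-6,dy=+4->D; (7,8):dx=-9,dy=-6->C; (7,9):dx=-10,dy=+6->D; (8,9):dx=-1,dy=+12->D
Step 2: C = 15, D = 21, total pairs = 36.
Step 3: tau = (C - D)/(n(n-1)/2) = (15 - 21)/36 = -0.166667.
Step 4: Exact two-sided p-value (enumerate n! = 362880 permutations of y under H0): p = 0.612202.
Step 5: alpha = 0.05. fail to reject H0.

tau_b = -0.1667 (C=15, D=21), p = 0.612202, fail to reject H0.


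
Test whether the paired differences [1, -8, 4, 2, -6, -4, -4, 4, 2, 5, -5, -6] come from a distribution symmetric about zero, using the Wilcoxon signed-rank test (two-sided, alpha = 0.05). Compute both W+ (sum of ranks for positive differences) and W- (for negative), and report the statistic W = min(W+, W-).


Step 1: Drop any zero differences (none here) and take |d_i|.
|d| = [1, 8, 4, 2, 6, 4, 4, 4, 2, 5, 5, 6]
Step 2: Midrank |d_i| (ties get averaged ranks).
ranks: |1|->1, |8|->12, |4|->5.5, |2|->2.5, |6|->10.5, |4|->5.5, |4|->5.5, |4|->5.5, |2|->2.5, |5|->8.5, |5|->8.5, |6|->10.5
Step 3: Attach original signs; sum ranks with positive sign and with negative sign.
W+ = 1 + 5.5 + 2.5 + 5.5 + 2.5 + 8.5 = 25.5
W- = 12 + 10.5 + 5.5 + 5.5 + 8.5 + 10.5 = 52.5
(Check: W+ + W- = 78 should equal n(n+1)/2 = 78.)
Step 4: Test statistic W = min(W+, W-) = 25.5.
Step 5: Ties in |d|, so use the tie-corrected normal approximation.
        E[W] = n(n+1)/4 = 12*13/4 = 39.
        Tie groups: |d|=2 (t=2), |d|=4 (t=4), |d|=5 (t=2), |d|=6 (t=2); sum(t^3 - t) = 78.
        Var[W] = n(n+1)(2n+1)/24 - sum(t^3-t)/48 = 3900/24 - 78/48 = 160.875.
        z = (W - E[W]) / sqrt(Var[W]) = (25.5 - 39) / 12.6837 = -1.0644.
        Two-sided p = 2*Phi(z) = 0.287165.
Step 6: alpha = 0.05. fail to reject H0.

W+ = 25.5, W- = 52.5, W = min = 25.5, p = 0.287165, fail to reject H0.


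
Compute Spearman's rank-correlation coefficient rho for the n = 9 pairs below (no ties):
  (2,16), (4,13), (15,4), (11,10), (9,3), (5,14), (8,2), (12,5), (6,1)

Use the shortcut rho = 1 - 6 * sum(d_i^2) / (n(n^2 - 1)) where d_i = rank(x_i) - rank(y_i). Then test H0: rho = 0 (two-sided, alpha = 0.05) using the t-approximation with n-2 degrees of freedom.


Step 1: Rank x and y separately (midranks; no ties here).
rank(x): 2->1, 4->2, 15->9, 11->7, 9->6, 5->3, 8->5, 12->8, 6->4
rank(y): 16->9, 13->7, 4->4, 10->6, 3->3, 14->8, 2->2, 5->5, 1->1
Step 2: d_i = R_x(i) - R_y(i); compute d_i^2.
  (1-9)^2=64, (2-7)^2=25, (9-4)^2=25, (7-6)^2=1, (6-3)^2=9, (3-8)^2=25, (5-2)^2=9, (8-5)^2=9, (4-1)^2=9
sum(d^2) = 176.
Step 3: rho = 1 - 6*176 / (9*(9^2 - 1)) = 1 - 1056/720 = -0.466667.
Step 4: Under H0, t = rho * sqrt((n-2)/(1-rho^2)) = -1.3960 ~ t(7).
Step 5: Two-sided p-value from the t-distribution with 7 df = 0.205386.
Step 6: alpha = 0.05. fail to reject H0.

rho = -0.4667, p = 0.205386, fail to reject H0 at alpha = 0.05.


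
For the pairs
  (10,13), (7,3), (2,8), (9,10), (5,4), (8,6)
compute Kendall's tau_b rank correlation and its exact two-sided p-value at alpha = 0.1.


Step 1: Enumerate the 15 unordered pairs (i,j) with i<j and classify each by sign(x_j-x_i) * sign(y_j-y_i).
  (1,2):dx=-3,dy=-10->C; (1,3):dx=-8,dy=-5->C; (1,4):dx=-1,dy=-3->C; (1,5):dx=-5,dy=-9->C
  (1,6):dx=-2,dy=-7->C; (2,3):dx=-5,dy=+5->D; (2,4):dx=+2,dy=+7->C; (2,5):dx=-2,dy=+1->D
  (2,6):dx=+1,dy=+3->C; (3,4):dx=+7,dy=+2->C; (3,5):dx=+3,dy=-4->D; (3,6):dx=+6,dy=-2->D
  (4,5):dx=-4,dy=-6->C; (4,6):dx=-1,dy=-4->C; (5,6):dx=+3,dy=+2->C
Step 2: C = 11, D = 4, total pairs = 15.
Step 3: tau = (C - D)/(n(n-1)/2) = (11 - 4)/15 = 0.466667.
Step 4: Exact two-sided p-value (enumerate n! = 720 permutations of y under H0): p = 0.272222.
Step 5: alpha = 0.1. fail to reject H0.

tau_b = 0.4667 (C=11, D=4), p = 0.272222, fail to reject H0.


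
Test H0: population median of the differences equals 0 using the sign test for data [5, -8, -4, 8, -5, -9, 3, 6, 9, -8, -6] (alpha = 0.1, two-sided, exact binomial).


Step 1: Discard zero differences. Original n = 11; n_eff = number of nonzero differences = 11.
Nonzero differences (with sign): +5, -8, -4, +8, -5, -9, +3, +6, +9, -8, -6
Step 2: Count signs: positive = 5, negative = 6.
Step 3: Under H0: P(positive) = 0.5, so the number of positives S ~ Bin(11, 0.5).
Step 4: Two-sided exact p-value = sum of Bin(11,0.5) probabilities at or below the observed probability = 1.000000.
Step 5: alpha = 0.1. fail to reject H0.

n_eff = 11, pos = 5, neg = 6, p = 1.000000, fail to reject H0.


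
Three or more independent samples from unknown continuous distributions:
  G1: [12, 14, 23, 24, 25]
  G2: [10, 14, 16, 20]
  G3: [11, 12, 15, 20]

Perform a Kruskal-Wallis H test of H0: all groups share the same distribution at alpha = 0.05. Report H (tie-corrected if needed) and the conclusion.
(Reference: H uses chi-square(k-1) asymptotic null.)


Step 1: Combine all N = 13 observations and assign midranks.
sorted (value, group, rank): (10,G2,1), (11,G3,2), (12,G1,3.5), (12,G3,3.5), (14,G1,5.5), (14,G2,5.5), (15,G3,7), (16,G2,8), (20,G2,9.5), (20,G3,9.5), (23,G1,11), (24,G1,12), (25,G1,13)
Step 2: Sum ranks within each group.
R_1 = 45 (n_1 = 5)
R_2 = 24 (n_2 = 4)
R_3 = 22 (n_3 = 4)
Step 3: H = 12/(N(N+1)) * sum(R_i^2/n_i) - 3(N+1)
     = 12/(13*14) * (45^2/5 + 24^2/4 + 22^2/4) - 3*14
     = 0.065934 * 670 - 42
     = 2.175824.
Step 4: Ties present; correction factor C = 1 - 18/(13^3 - 13) = 0.991758. Corrected H = 2.175824 / 0.991758 = 2.193906.
Step 5: Under H0, H ~ chi^2(2); p-value = 0.333887.
Step 6: alpha = 0.05. fail to reject H0.

H = 2.1939, df = 2, p = 0.333887, fail to reject H0.


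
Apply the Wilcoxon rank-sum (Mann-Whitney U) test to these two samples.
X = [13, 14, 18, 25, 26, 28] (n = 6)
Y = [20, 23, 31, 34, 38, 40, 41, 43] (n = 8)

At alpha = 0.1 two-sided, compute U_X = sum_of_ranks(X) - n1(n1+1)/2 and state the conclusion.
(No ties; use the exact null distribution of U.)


Step 1: Combine and sort all 14 observations; assign midranks.
sorted (value, group): (13,X), (14,X), (18,X), (20,Y), (23,Y), (25,X), (26,X), (28,X), (31,Y), (34,Y), (38,Y), (40,Y), (41,Y), (43,Y)
ranks: 13->1, 14->2, 18->3, 20->4, 23->5, 25->6, 26->7, 28->8, 31->9, 34->10, 38->11, 40->12, 41->13, 43->14
Step 2: Rank sum for X: R1 = 1 + 2 + 3 + 6 + 7 + 8 = 27.
Step 3: U_X = R1 - n1(n1+1)/2 = 27 - 6*7/2 = 27 - 21 = 6.
       U_Y = n1*n2 - U_X = 48 - 6 = 42.
Step 4: No ties, so the exact null distribution of U (based on enumerating the C(14,6) = 3003 equally likely rank assignments) gives the two-sided p-value.
Step 5: p-value = 0.019980; compare to alpha = 0.1. reject H0.

U_X = 6, p = 0.019980, reject H0 at alpha = 0.1.


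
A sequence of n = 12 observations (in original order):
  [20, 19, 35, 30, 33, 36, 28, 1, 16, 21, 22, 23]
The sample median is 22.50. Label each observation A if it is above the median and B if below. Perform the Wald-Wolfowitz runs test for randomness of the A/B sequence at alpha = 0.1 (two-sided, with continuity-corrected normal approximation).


Step 1: Compute median = 22.50; label A = above, B = below.
Labels in order: BBAAAAABBBBA  (n_A = 6, n_B = 6)
Step 2: Count runs R = 4.
Step 3: Under H0 (random ordering), E[R] = 2*n_A*n_B/(n_A+n_B) + 1 = 2*6*6/12 + 1 = 7.0000.
        Var[R] = 2*n_A*n_B*(2*n_A*n_B - n_A - n_B) / ((n_A+n_B)^2 * (n_A+n_B-1)) = 4320/1584 = 2.7273.
        SD[R] = 1.6514.
Step 4: Continuity-corrected z = (R + 0.5 - E[R]) / SD[R] = (4 + 0.5 - 7.0000) / 1.6514 = -1.5138.
Step 5: Two-sided p-value via normal approximation = 2*(1 - Phi(|z|)) = 0.130070.
Step 6: alpha = 0.1. fail to reject H0.

R = 4, z = -1.5138, p = 0.130070, fail to reject H0.


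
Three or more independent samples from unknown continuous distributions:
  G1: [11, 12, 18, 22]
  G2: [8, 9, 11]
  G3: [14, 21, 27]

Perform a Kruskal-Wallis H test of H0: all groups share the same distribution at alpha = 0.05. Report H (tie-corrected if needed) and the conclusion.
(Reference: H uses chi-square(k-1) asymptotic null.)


Step 1: Combine all N = 10 observations and assign midranks.
sorted (value, group, rank): (8,G2,1), (9,G2,2), (11,G1,3.5), (11,G2,3.5), (12,G1,5), (14,G3,6), (18,G1,7), (21,G3,8), (22,G1,9), (27,G3,10)
Step 2: Sum ranks within each group.
R_1 = 24.5 (n_1 = 4)
R_2 = 6.5 (n_2 = 3)
R_3 = 24 (n_3 = 3)
Step 3: H = 12/(N(N+1)) * sum(R_i^2/n_i) - 3(N+1)
     = 12/(10*11) * (24.5^2/4 + 6.5^2/3 + 24^2/3) - 3*11
     = 0.109091 * 356.146 - 33
     = 5.852273.
Step 4: Ties present; correction factor C = 1 - 6/(10^3 - 10) = 0.993939. Corrected H = 5.852273 / 0.993939 = 5.887957.
Step 5: Under H0, H ~ chi^2(2); p-value = 0.052656.
Step 6: alpha = 0.05. fail to reject H0.

H = 5.8880, df = 2, p = 0.052656, fail to reject H0.


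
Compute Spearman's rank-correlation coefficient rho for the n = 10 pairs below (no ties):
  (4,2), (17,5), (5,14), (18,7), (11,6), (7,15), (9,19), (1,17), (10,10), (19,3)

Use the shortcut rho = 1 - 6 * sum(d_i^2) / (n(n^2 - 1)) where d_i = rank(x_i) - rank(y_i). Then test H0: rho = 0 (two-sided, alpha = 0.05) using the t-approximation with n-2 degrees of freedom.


Step 1: Rank x and y separately (midranks; no ties here).
rank(x): 4->2, 17->8, 5->3, 18->9, 11->7, 7->4, 9->5, 1->1, 10->6, 19->10
rank(y): 2->1, 5->3, 14->7, 7->5, 6->4, 15->8, 19->10, 17->9, 10->6, 3->2
Step 2: d_i = R_x(i) - R_y(i); compute d_i^2.
  (2-1)^2=1, (8-3)^2=25, (3-7)^2=16, (9-5)^2=16, (7-4)^2=9, (4-8)^2=16, (5-10)^2=25, (1-9)^2=64, (6-6)^2=0, (10-2)^2=64
sum(d^2) = 236.
Step 3: rho = 1 - 6*236 / (10*(10^2 - 1)) = 1 - 1416/990 = -0.430303.
Step 4: Under H0, t = rho * sqrt((n-2)/(1-rho^2)) = -1.3483 ~ t(8).
Step 5: Two-sided p-value from the t-distribution with 8 df = 0.214492.
Step 6: alpha = 0.05. fail to reject H0.

rho = -0.4303, p = 0.214492, fail to reject H0 at alpha = 0.05.


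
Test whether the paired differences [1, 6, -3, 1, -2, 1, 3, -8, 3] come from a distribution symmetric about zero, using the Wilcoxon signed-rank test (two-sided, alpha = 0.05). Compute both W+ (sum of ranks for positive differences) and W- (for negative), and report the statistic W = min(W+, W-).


Step 1: Drop any zero differences (none here) and take |d_i|.
|d| = [1, 6, 3, 1, 2, 1, 3, 8, 3]
Step 2: Midrank |d_i| (ties get averaged ranks).
ranks: |1|->2, |6|->8, |3|->6, |1|->2, |2|->4, |1|->2, |3|->6, |8|->9, |3|->6
Step 3: Attach original signs; sum ranks with positive sign and with negative sign.
W+ = 2 + 8 + 2 + 2 + 6 + 6 = 26
W- = 6 + 4 + 9 = 19
(Check: W+ + W- = 45 should equal n(n+1)/2 = 45.)
Step 4: Test statistic W = min(W+, W-) = 19.
Step 5: Ties in |d|, so use the tie-corrected normal approximation.
        E[W] = n(n+1)/4 = 9*10/4 = 22.5.
        Tie groups: |d|=1 (t=3), |d|=3 (t=3); sum(t^3 - t) = 48.
        Var[W] = n(n+1)(2n+1)/24 - sum(t^3-t)/48 = 1710/24 - 48/48 = 70.25.
        z = (W - E[W]) / sqrt(Var[W]) = (19 - 22.5) / 8.3815 = -0.4176.
        Two-sided p = 2*Phi(z) = 0.676251.
Step 6: alpha = 0.05. fail to reject H0.

W+ = 26, W- = 19, W = min = 19, p = 0.676251, fail to reject H0.


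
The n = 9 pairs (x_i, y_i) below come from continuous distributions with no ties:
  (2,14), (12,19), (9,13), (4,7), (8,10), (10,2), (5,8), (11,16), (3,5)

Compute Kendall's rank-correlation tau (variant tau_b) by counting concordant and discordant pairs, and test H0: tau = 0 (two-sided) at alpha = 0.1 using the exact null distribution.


Step 1: Enumerate the 36 unordered pairs (i,j) with i<j and classify each by sign(x_j-x_i) * sign(y_j-y_i).
  (1,2):dx=+10,dy=+5->C; (1,3):dx=+7,dy=-1->D; (1,4):dx=+2,dy=-7->D; (1,5):dx=+6,dy=-4->D
  (1,6):dx=+8,dy=-12->D; (1,7):dx=+3,dy=-6->D; (1,8):dx=+9,dy=+2->C; (1,9):dx=+1,dy=-9->D
  (2,3):dx=-3,dy=-6->C; (2,4):dx=-8,dy=-12->C; (2,5):dx=-4,dy=-9->C; (2,6):dx=-2,dy=-17->C
  (2,7):dx=-7,dy=-11->C; (2,8):dx=-1,dy=-3->C; (2,9):dx=-9,dy=-14->C; (3,4):dx=-5,dy=-6->C
  (3,5):dx=-1,dy=-3->C; (3,6):dx=+1,dy=-11->D; (3,7):dx=-4,dy=-5->C; (3,8):dx=+2,dy=+3->C
  (3,9):dx=-6,dy=-8->C; (4,5):dx=+4,dy=+3->C; (4,6):dx=+6,dy=-5->D; (4,7):dx=+1,dy=+1->C
  (4,8):dx=+7,dy=+9->C; (4,9):dx=-1,dy=-2->C; (5,6):dx=+2,dy=-8->D; (5,7):dx=-3,dy=-2->C
  (5,8):dx=+3,dy=+6->C; (5,9):dx=-5,dy=-5->C; (6,7):dx=-5,dy=+6->D; (6,8):dx=+1,dy=+14->C
  (6,9):dx=-7,dy=+3->D; (7,8):dx=+6,dy=+8->C; (7,9):dx=-2,dy=-3->C; (8,9):dx=-8,dy=-11->C
Step 2: C = 25, D = 11, total pairs = 36.
Step 3: tau = (C - D)/(n(n-1)/2) = (25 - 11)/36 = 0.388889.
Step 4: Exact two-sided p-value (enumerate n! = 362880 permutations of y under H0): p = 0.180181.
Step 5: alpha = 0.1. fail to reject H0.

tau_b = 0.3889 (C=25, D=11), p = 0.180181, fail to reject H0.


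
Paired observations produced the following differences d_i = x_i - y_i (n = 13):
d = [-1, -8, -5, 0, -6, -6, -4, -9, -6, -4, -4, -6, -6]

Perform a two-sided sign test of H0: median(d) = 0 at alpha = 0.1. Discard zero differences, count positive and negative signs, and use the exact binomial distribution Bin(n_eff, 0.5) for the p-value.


Step 1: Discard zero differences. Original n = 13; n_eff = number of nonzero differences = 12.
Nonzero differences (with sign): -1, -8, -5, -6, -6, -4, -9, -6, -4, -4, -6, -6
Step 2: Count signs: positive = 0, negative = 12.
Step 3: Under H0: P(positive) = 0.5, so the number of positives S ~ Bin(12, 0.5).
Step 4: Two-sided exact p-value = sum of Bin(12,0.5) probabilities at or below the observed probability = 0.000488.
Step 5: alpha = 0.1. reject H0.

n_eff = 12, pos = 0, neg = 12, p = 0.000488, reject H0.


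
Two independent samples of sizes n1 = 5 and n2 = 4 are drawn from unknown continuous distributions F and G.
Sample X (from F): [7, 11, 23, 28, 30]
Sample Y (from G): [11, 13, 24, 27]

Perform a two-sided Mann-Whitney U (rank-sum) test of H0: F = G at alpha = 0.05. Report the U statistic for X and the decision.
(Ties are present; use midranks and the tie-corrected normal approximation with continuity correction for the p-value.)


Step 1: Combine and sort all 9 observations; assign midranks.
sorted (value, group): (7,X), (11,X), (11,Y), (13,Y), (23,X), (24,Y), (27,Y), (28,X), (30,X)
ranks: 7->1, 11->2.5, 11->2.5, 13->4, 23->5, 24->6, 27->7, 28->8, 30->9
Step 2: Rank sum for X: R1 = 1 + 2.5 + 5 + 8 + 9 = 25.5.
Step 3: U_X = R1 - n1(n1+1)/2 = 25.5 - 5*6/2 = 25.5 - 15 = 10.5.
       U_Y = n1*n2 - U_X = 20 - 10.5 = 9.5.
Step 4: Ties are present, so use the tie-corrected normal approximation (with continuity correction) for the p-value.
Step 5: p-value = 1.000000; compare to alpha = 0.05. fail to reject H0.

U_X = 10.5, p = 1.000000, fail to reject H0 at alpha = 0.05.


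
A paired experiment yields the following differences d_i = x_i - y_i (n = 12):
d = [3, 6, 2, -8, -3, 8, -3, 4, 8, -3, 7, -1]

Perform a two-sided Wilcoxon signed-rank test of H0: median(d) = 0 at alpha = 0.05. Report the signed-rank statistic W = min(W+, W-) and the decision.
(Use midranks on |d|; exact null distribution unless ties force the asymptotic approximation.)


Step 1: Drop any zero differences (none here) and take |d_i|.
|d| = [3, 6, 2, 8, 3, 8, 3, 4, 8, 3, 7, 1]
Step 2: Midrank |d_i| (ties get averaged ranks).
ranks: |3|->4.5, |6|->8, |2|->2, |8|->11, |3|->4.5, |8|->11, |3|->4.5, |4|->7, |8|->11, |3|->4.5, |7|->9, |1|->1
Step 3: Attach original signs; sum ranks with positive sign and with negative sign.
W+ = 4.5 + 8 + 2 + 11 + 7 + 11 + 9 = 52.5
W- = 11 + 4.5 + 4.5 + 4.5 + 1 = 25.5
(Check: W+ + W- = 78 should equal n(n+1)/2 = 78.)
Step 4: Test statistic W = min(W+, W-) = 25.5.
Step 5: Ties in |d|, so use the tie-corrected normal approximation.
        E[W] = n(n+1)/4 = 12*13/4 = 39.
        Tie groups: |d|=3 (t=4), |d|=8 (t=3); sum(t^3 - t) = 84.
        Var[W] = n(n+1)(2n+1)/24 - sum(t^3-t)/48 = 3900/24 - 84/48 = 160.75.
        z = (W - E[W]) / sqrt(Var[W]) = (25.5 - 39) / 12.6787 = -1.0648.
        Two-sided p = 2*Phi(z) = 0.286977.
Step 6: alpha = 0.05. fail to reject H0.

W+ = 52.5, W- = 25.5, W = min = 25.5, p = 0.286977, fail to reject H0.


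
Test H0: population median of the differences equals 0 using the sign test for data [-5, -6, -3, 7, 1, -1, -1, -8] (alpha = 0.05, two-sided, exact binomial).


Step 1: Discard zero differences. Original n = 8; n_eff = number of nonzero differences = 8.
Nonzero differences (with sign): -5, -6, -3, +7, +1, -1, -1, -8
Step 2: Count signs: positive = 2, negative = 6.
Step 3: Under H0: P(positive) = 0.5, so the number of positives S ~ Bin(8, 0.5).
Step 4: Two-sided exact p-value = sum of Bin(8,0.5) probabilities at or below the observed probability = 0.289062.
Step 5: alpha = 0.05. fail to reject H0.

n_eff = 8, pos = 2, neg = 6, p = 0.289062, fail to reject H0.


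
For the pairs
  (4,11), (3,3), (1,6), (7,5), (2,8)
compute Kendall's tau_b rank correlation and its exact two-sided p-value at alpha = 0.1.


Step 1: Enumerate the 10 unordered pairs (i,j) with i<j and classify each by sign(x_j-x_i) * sign(y_j-y_i).
  (1,2):dx=-1,dy=-8->C; (1,3):dx=-3,dy=-5->C; (1,4):dx=+3,dy=-6->D; (1,5):dx=-2,dy=-3->C
  (2,3):dx=-2,dy=+3->D; (2,4):dx=+4,dy=+2->C; (2,5):dx=-1,dy=+5->D; (3,4):dx=+6,dy=-1->D
  (3,5):dx=+1,dy=+2->C; (4,5):dx=-5,dy=+3->D
Step 2: C = 5, D = 5, total pairs = 10.
Step 3: tau = (C - D)/(n(n-1)/2) = (5 - 5)/10 = 0.000000.
Step 4: Exact two-sided p-value (enumerate n! = 120 permutations of y under H0): p = 1.000000.
Step 5: alpha = 0.1. fail to reject H0.

tau_b = 0.0000 (C=5, D=5), p = 1.000000, fail to reject H0.


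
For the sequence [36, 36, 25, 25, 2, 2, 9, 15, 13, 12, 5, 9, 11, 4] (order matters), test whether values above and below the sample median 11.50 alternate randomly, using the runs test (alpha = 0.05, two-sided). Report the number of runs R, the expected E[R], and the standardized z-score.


Step 1: Compute median = 11.50; label A = above, B = below.
Labels in order: AAAABBBAAABBBB  (n_A = 7, n_B = 7)
Step 2: Count runs R = 4.
Step 3: Under H0 (random ordering), E[R] = 2*n_A*n_B/(n_A+n_B) + 1 = 2*7*7/14 + 1 = 8.0000.
        Var[R] = 2*n_A*n_B*(2*n_A*n_B - n_A - n_B) / ((n_A+n_B)^2 * (n_A+n_B-1)) = 8232/2548 = 3.2308.
        SD[R] = 1.7974.
Step 4: Continuity-corrected z = (R + 0.5 - E[R]) / SD[R] = (4 + 0.5 - 8.0000) / 1.7974 = -1.9472.
Step 5: Two-sided p-value via normal approximation = 2*(1 - Phi(|z|)) = 0.051508.
Step 6: alpha = 0.05. fail to reject H0.

R = 4, z = -1.9472, p = 0.051508, fail to reject H0.


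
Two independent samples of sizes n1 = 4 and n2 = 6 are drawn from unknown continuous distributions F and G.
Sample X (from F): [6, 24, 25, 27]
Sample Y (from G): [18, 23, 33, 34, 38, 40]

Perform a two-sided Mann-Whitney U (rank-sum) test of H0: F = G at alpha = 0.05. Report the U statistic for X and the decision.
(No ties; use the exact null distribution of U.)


Step 1: Combine and sort all 10 observations; assign midranks.
sorted (value, group): (6,X), (18,Y), (23,Y), (24,X), (25,X), (27,X), (33,Y), (34,Y), (38,Y), (40,Y)
ranks: 6->1, 18->2, 23->3, 24->4, 25->5, 27->6, 33->7, 34->8, 38->9, 40->10
Step 2: Rank sum for X: R1 = 1 + 4 + 5 + 6 = 16.
Step 3: U_X = R1 - n1(n1+1)/2 = 16 - 4*5/2 = 16 - 10 = 6.
       U_Y = n1*n2 - U_X = 24 - 6 = 18.
Step 4: No ties, so the exact null distribution of U (based on enumerating the C(10,4) = 210 equally likely rank assignments) gives the two-sided p-value.
Step 5: p-value = 0.257143; compare to alpha = 0.05. fail to reject H0.

U_X = 6, p = 0.257143, fail to reject H0 at alpha = 0.05.


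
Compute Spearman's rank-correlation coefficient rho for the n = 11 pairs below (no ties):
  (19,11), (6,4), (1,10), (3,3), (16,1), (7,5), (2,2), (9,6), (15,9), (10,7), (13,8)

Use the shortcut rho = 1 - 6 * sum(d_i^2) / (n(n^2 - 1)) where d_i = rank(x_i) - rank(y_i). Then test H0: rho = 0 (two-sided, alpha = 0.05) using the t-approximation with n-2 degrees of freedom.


Step 1: Rank x and y separately (midranks; no ties here).
rank(x): 19->11, 6->4, 1->1, 3->3, 16->10, 7->5, 2->2, 9->6, 15->9, 10->7, 13->8
rank(y): 11->11, 4->4, 10->10, 3->3, 1->1, 5->5, 2->2, 6->6, 9->9, 7->7, 8->8
Step 2: d_i = R_x(i) - R_y(i); compute d_i^2.
  (11-11)^2=0, (4-4)^2=0, (1-10)^2=81, (3-3)^2=0, (10-1)^2=81, (5-5)^2=0, (2-2)^2=0, (6-6)^2=0, (9-9)^2=0, (7-7)^2=0, (8-8)^2=0
sum(d^2) = 162.
Step 3: rho = 1 - 6*162 / (11*(11^2 - 1)) = 1 - 972/1320 = 0.263636.
Step 4: Under H0, t = rho * sqrt((n-2)/(1-rho^2)) = 0.8199 ~ t(9).
Step 5: Two-sided p-value from the t-distribution with 9 df = 0.433441.
Step 6: alpha = 0.05. fail to reject H0.

rho = 0.2636, p = 0.433441, fail to reject H0 at alpha = 0.05.


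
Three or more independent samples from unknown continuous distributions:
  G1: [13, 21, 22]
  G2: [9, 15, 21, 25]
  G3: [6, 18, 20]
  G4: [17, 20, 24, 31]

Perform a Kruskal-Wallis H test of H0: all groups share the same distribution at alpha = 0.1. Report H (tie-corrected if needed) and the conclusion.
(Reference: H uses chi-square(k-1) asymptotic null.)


Step 1: Combine all N = 14 observations and assign midranks.
sorted (value, group, rank): (6,G3,1), (9,G2,2), (13,G1,3), (15,G2,4), (17,G4,5), (18,G3,6), (20,G3,7.5), (20,G4,7.5), (21,G1,9.5), (21,G2,9.5), (22,G1,11), (24,G4,12), (25,G2,13), (31,G4,14)
Step 2: Sum ranks within each group.
R_1 = 23.5 (n_1 = 3)
R_2 = 28.5 (n_2 = 4)
R_3 = 14.5 (n_3 = 3)
R_4 = 38.5 (n_4 = 4)
Step 3: H = 12/(N(N+1)) * sum(R_i^2/n_i) - 3(N+1)
     = 12/(14*15) * (23.5^2/3 + 28.5^2/4 + 14.5^2/3 + 38.5^2/4) - 3*15
     = 0.057143 * 827.792 - 45
     = 2.302381.
Step 4: Ties present; correction factor C = 1 - 12/(14^3 - 14) = 0.995604. Corrected H = 2.302381 / 0.995604 = 2.312546.
Step 5: Under H0, H ~ chi^2(3); p-value = 0.510122.
Step 6: alpha = 0.1. fail to reject H0.

H = 2.3125, df = 3, p = 0.510122, fail to reject H0.


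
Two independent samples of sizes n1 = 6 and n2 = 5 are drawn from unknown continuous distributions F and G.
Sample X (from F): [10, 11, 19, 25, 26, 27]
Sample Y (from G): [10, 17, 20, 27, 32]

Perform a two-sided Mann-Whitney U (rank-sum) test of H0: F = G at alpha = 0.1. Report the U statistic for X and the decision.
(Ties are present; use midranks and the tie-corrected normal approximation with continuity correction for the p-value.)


Step 1: Combine and sort all 11 observations; assign midranks.
sorted (value, group): (10,X), (10,Y), (11,X), (17,Y), (19,X), (20,Y), (25,X), (26,X), (27,X), (27,Y), (32,Y)
ranks: 10->1.5, 10->1.5, 11->3, 17->4, 19->5, 20->6, 25->7, 26->8, 27->9.5, 27->9.5, 32->11
Step 2: Rank sum for X: R1 = 1.5 + 3 + 5 + 7 + 8 + 9.5 = 34.
Step 3: U_X = R1 - n1(n1+1)/2 = 34 - 6*7/2 = 34 - 21 = 13.
       U_Y = n1*n2 - U_X = 30 - 13 = 17.
Step 4: Ties are present, so use the tie-corrected normal approximation (with continuity correction) for the p-value.
Step 5: p-value = 0.783228; compare to alpha = 0.1. fail to reject H0.

U_X = 13, p = 0.783228, fail to reject H0 at alpha = 0.1.


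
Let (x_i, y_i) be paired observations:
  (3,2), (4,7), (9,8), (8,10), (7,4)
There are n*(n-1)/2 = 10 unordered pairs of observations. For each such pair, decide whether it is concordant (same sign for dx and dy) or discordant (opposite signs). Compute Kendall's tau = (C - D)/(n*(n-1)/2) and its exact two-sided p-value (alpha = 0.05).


Step 1: Enumerate the 10 unordered pairs (i,j) with i<j and classify each by sign(x_j-x_i) * sign(y_j-y_i).
  (1,2):dx=+1,dy=+5->C; (1,3):dx=+6,dy=+6->C; (1,4):dx=+5,dy=+8->C; (1,5):dx=+4,dy=+2->C
  (2,3):dx=+5,dy=+1->C; (2,4):dx=+4,dy=+3->C; (2,5):dx=+3,dy=-3->D; (3,4):dx=-1,dy=+2->D
  (3,5):dx=-2,dy=-4->C; (4,5):dx=-1,dy=-6->C
Step 2: C = 8, D = 2, total pairs = 10.
Step 3: tau = (C - D)/(n(n-1)/2) = (8 - 2)/10 = 0.600000.
Step 4: Exact two-sided p-value (enumerate n! = 120 permutations of y under H0): p = 0.233333.
Step 5: alpha = 0.05. fail to reject H0.

tau_b = 0.6000 (C=8, D=2), p = 0.233333, fail to reject H0.


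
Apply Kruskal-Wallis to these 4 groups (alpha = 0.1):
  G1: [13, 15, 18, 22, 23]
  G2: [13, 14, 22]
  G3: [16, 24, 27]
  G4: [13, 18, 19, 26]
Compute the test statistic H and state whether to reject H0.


Step 1: Combine all N = 15 observations and assign midranks.
sorted (value, group, rank): (13,G1,2), (13,G2,2), (13,G4,2), (14,G2,4), (15,G1,5), (16,G3,6), (18,G1,7.5), (18,G4,7.5), (19,G4,9), (22,G1,10.5), (22,G2,10.5), (23,G1,12), (24,G3,13), (26,G4,14), (27,G3,15)
Step 2: Sum ranks within each group.
R_1 = 37 (n_1 = 5)
R_2 = 16.5 (n_2 = 3)
R_3 = 34 (n_3 = 3)
R_4 = 32.5 (n_4 = 4)
Step 3: H = 12/(N(N+1)) * sum(R_i^2/n_i) - 3(N+1)
     = 12/(15*16) * (37^2/5 + 16.5^2/3 + 34^2/3 + 32.5^2/4) - 3*16
     = 0.050000 * 1013.95 - 48
     = 2.697292.
Step 4: Ties present; correction factor C = 1 - 36/(15^3 - 15) = 0.989286. Corrected H = 2.697292 / 0.989286 = 2.726504.
Step 5: Under H0, H ~ chi^2(3); p-value = 0.435742.
Step 6: alpha = 0.1. fail to reject H0.

H = 2.7265, df = 3, p = 0.435742, fail to reject H0.


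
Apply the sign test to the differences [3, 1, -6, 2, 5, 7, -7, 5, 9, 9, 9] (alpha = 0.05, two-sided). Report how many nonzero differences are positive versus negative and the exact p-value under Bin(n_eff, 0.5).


Step 1: Discard zero differences. Original n = 11; n_eff = number of nonzero differences = 11.
Nonzero differences (with sign): +3, +1, -6, +2, +5, +7, -7, +5, +9, +9, +9
Step 2: Count signs: positive = 9, negative = 2.
Step 3: Under H0: P(positive) = 0.5, so the number of positives S ~ Bin(11, 0.5).
Step 4: Two-sided exact p-value = sum of Bin(11,0.5) probabilities at or below the observed probability = 0.065430.
Step 5: alpha = 0.05. fail to reject H0.

n_eff = 11, pos = 9, neg = 2, p = 0.065430, fail to reject H0.


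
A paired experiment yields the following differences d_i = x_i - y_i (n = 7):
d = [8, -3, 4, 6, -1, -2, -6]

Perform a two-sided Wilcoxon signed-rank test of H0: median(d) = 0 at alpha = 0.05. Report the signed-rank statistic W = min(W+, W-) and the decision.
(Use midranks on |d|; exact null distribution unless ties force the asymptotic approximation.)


Step 1: Drop any zero differences (none here) and take |d_i|.
|d| = [8, 3, 4, 6, 1, 2, 6]
Step 2: Midrank |d_i| (ties get averaged ranks).
ranks: |8|->7, |3|->3, |4|->4, |6|->5.5, |1|->1, |2|->2, |6|->5.5
Step 3: Attach original signs; sum ranks with positive sign and with negative sign.
W+ = 7 + 4 + 5.5 = 16.5
W- = 3 + 1 + 2 + 5.5 = 11.5
(Check: W+ + W- = 28 should equal n(n+1)/2 = 28.)
Step 4: Test statistic W = min(W+, W-) = 11.5.
Step 5: Ties in |d|, so use the tie-corrected normal approximation.
        E[W] = n(n+1)/4 = 7*8/4 = 14.
        Tie groups: |d|=6 (t=2); sum(t^3 - t) = 6.
        Var[W] = n(n+1)(2n+1)/24 - sum(t^3-t)/48 = 840/24 - 6/48 = 34.875.
        z = (W - E[W]) / sqrt(Var[W]) = (11.5 - 14) / 5.9055 = -0.4233.
        Two-sided p = 2*Phi(z) = 0.672052.
Step 6: alpha = 0.05. fail to reject H0.

W+ = 16.5, W- = 11.5, W = min = 11.5, p = 0.672052, fail to reject H0.


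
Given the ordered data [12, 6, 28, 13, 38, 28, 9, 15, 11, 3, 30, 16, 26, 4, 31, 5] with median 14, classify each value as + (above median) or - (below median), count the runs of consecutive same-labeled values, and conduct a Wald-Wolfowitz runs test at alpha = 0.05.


Step 1: Compute median = 14; label A = above, B = below.
Labels in order: BBABAABABBAAABAB  (n_A = 8, n_B = 8)
Step 2: Count runs R = 11.
Step 3: Under H0 (random ordering), E[R] = 2*n_A*n_B/(n_A+n_B) + 1 = 2*8*8/16 + 1 = 9.0000.
        Var[R] = 2*n_A*n_B*(2*n_A*n_B - n_A - n_B) / ((n_A+n_B)^2 * (n_A+n_B-1)) = 14336/3840 = 3.7333.
        SD[R] = 1.9322.
Step 4: Continuity-corrected z = (R - 0.5 - E[R]) / SD[R] = (11 - 0.5 - 9.0000) / 1.9322 = 0.7763.
Step 5: Two-sided p-value via normal approximation = 2*(1 - Phi(|z|)) = 0.437558.
Step 6: alpha = 0.05. fail to reject H0.

R = 11, z = 0.7763, p = 0.437558, fail to reject H0.


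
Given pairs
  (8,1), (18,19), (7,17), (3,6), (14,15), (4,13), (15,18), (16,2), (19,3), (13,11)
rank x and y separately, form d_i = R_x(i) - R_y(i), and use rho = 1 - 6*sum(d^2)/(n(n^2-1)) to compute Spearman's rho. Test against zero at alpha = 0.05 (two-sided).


Step 1: Rank x and y separately (midranks; no ties here).
rank(x): 8->4, 18->9, 7->3, 3->1, 14->6, 4->2, 15->7, 16->8, 19->10, 13->5
rank(y): 1->1, 19->10, 17->8, 6->4, 15->7, 13->6, 18->9, 2->2, 3->3, 11->5
Step 2: d_i = R_x(i) - R_y(i); compute d_i^2.
  (4-1)^2=9, (9-10)^2=1, (3-8)^2=25, (1-4)^2=9, (6-7)^2=1, (2-6)^2=16, (7-9)^2=4, (8-2)^2=36, (10-3)^2=49, (5-5)^2=0
sum(d^2) = 150.
Step 3: rho = 1 - 6*150 / (10*(10^2 - 1)) = 1 - 900/990 = 0.090909.
Step 4: Under H0, t = rho * sqrt((n-2)/(1-rho^2)) = 0.2582 ~ t(8).
Step 5: Two-sided p-value from the t-distribution with 8 df = 0.802772.
Step 6: alpha = 0.05. fail to reject H0.

rho = 0.0909, p = 0.802772, fail to reject H0 at alpha = 0.05.


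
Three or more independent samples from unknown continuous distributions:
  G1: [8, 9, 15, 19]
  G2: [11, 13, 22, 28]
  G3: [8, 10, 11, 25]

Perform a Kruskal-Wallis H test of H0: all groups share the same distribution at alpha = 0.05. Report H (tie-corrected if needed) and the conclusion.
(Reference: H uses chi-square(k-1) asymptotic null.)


Step 1: Combine all N = 12 observations and assign midranks.
sorted (value, group, rank): (8,G1,1.5), (8,G3,1.5), (9,G1,3), (10,G3,4), (11,G2,5.5), (11,G3,5.5), (13,G2,7), (15,G1,8), (19,G1,9), (22,G2,10), (25,G3,11), (28,G2,12)
Step 2: Sum ranks within each group.
R_1 = 21.5 (n_1 = 4)
R_2 = 34.5 (n_2 = 4)
R_3 = 22 (n_3 = 4)
Step 3: H = 12/(N(N+1)) * sum(R_i^2/n_i) - 3(N+1)
     = 12/(12*13) * (21.5^2/4 + 34.5^2/4 + 22^2/4) - 3*13
     = 0.076923 * 534.125 - 39
     = 2.086538.
Step 4: Ties present; correction factor C = 1 - 12/(12^3 - 12) = 0.993007. Corrected H = 2.086538 / 0.993007 = 2.101232.
Step 5: Under H0, H ~ chi^2(2); p-value = 0.349722.
Step 6: alpha = 0.05. fail to reject H0.

H = 2.1012, df = 2, p = 0.349722, fail to reject H0.


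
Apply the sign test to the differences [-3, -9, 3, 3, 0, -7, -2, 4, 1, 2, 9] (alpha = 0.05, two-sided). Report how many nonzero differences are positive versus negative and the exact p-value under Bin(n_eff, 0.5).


Step 1: Discard zero differences. Original n = 11; n_eff = number of nonzero differences = 10.
Nonzero differences (with sign): -3, -9, +3, +3, -7, -2, +4, +1, +2, +9
Step 2: Count signs: positive = 6, negative = 4.
Step 3: Under H0: P(positive) = 0.5, so the number of positives S ~ Bin(10, 0.5).
Step 4: Two-sided exact p-value = sum of Bin(10,0.5) probabilities at or below the observed probability = 0.753906.
Step 5: alpha = 0.05. fail to reject H0.

n_eff = 10, pos = 6, neg = 4, p = 0.753906, fail to reject H0.


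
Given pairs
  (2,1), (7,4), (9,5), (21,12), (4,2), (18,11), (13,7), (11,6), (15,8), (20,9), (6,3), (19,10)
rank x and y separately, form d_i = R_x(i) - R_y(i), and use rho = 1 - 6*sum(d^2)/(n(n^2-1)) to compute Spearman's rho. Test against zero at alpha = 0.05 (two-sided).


Step 1: Rank x and y separately (midranks; no ties here).
rank(x): 2->1, 7->4, 9->5, 21->12, 4->2, 18->9, 13->7, 11->6, 15->8, 20->11, 6->3, 19->10
rank(y): 1->1, 4->4, 5->5, 12->12, 2->2, 11->11, 7->7, 6->6, 8->8, 9->9, 3->3, 10->10
Step 2: d_i = R_x(i) - R_y(i); compute d_i^2.
  (1-1)^2=0, (4-4)^2=0, (5-5)^2=0, (12-12)^2=0, (2-2)^2=0, (9-11)^2=4, (7-7)^2=0, (6-6)^2=0, (8-8)^2=0, (11-9)^2=4, (3-3)^2=0, (10-10)^2=0
sum(d^2) = 8.
Step 3: rho = 1 - 6*8 / (12*(12^2 - 1)) = 1 - 48/1716 = 0.972028.
Step 4: Under H0, t = rho * sqrt((n-2)/(1-rho^2)) = 13.0876 ~ t(10).
Step 5: Two-sided p-value from the t-distribution with 10 df = 0.000000.
Step 6: alpha = 0.05. reject H0.

rho = 0.9720, p = 0.000000, reject H0 at alpha = 0.05.


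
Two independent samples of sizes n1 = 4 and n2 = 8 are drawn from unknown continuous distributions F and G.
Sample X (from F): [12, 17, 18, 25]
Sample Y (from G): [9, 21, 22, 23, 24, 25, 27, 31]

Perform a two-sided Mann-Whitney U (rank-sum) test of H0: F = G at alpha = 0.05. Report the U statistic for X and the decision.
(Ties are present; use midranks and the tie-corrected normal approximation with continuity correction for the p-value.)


Step 1: Combine and sort all 12 observations; assign midranks.
sorted (value, group): (9,Y), (12,X), (17,X), (18,X), (21,Y), (22,Y), (23,Y), (24,Y), (25,X), (25,Y), (27,Y), (31,Y)
ranks: 9->1, 12->2, 17->3, 18->4, 21->5, 22->6, 23->7, 24->8, 25->9.5, 25->9.5, 27->11, 31->12
Step 2: Rank sum for X: R1 = 2 + 3 + 4 + 9.5 = 18.5.
Step 3: U_X = R1 - n1(n1+1)/2 = 18.5 - 4*5/2 = 18.5 - 10 = 8.5.
       U_Y = n1*n2 - U_X = 32 - 8.5 = 23.5.
Step 4: Ties are present, so use the tie-corrected normal approximation (with continuity correction) for the p-value.
Step 5: p-value = 0.233663; compare to alpha = 0.05. fail to reject H0.

U_X = 8.5, p = 0.233663, fail to reject H0 at alpha = 0.05.


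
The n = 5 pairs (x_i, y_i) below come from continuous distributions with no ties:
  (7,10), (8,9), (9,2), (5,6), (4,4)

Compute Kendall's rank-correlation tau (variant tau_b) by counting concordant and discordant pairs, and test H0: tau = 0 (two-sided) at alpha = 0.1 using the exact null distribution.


Step 1: Enumerate the 10 unordered pairs (i,j) with i<j and classify each by sign(x_j-x_i) * sign(y_j-y_i).
  (1,2):dx=+1,dy=-1->D; (1,3):dx=+2,dy=-8->D; (1,4):dx=-2,dy=-4->C; (1,5):dx=-3,dy=-6->C
  (2,3):dx=+1,dy=-7->D; (2,4):dx=-3,dy=-3->C; (2,5):dx=-4,dy=-5->C; (3,4):dx=-4,dy=+4->D
  (3,5):dx=-5,dy=+2->D; (4,5):dx=-1,dy=-2->C
Step 2: C = 5, D = 5, total pairs = 10.
Step 3: tau = (C - D)/(n(n-1)/2) = (5 - 5)/10 = 0.000000.
Step 4: Exact two-sided p-value (enumerate n! = 120 permutations of y under H0): p = 1.000000.
Step 5: alpha = 0.1. fail to reject H0.

tau_b = 0.0000 (C=5, D=5), p = 1.000000, fail to reject H0.


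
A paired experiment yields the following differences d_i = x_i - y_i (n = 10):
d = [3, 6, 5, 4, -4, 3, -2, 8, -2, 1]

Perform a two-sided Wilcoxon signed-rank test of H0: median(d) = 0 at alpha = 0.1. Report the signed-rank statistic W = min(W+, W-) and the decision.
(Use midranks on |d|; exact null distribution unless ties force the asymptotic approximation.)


Step 1: Drop any zero differences (none here) and take |d_i|.
|d| = [3, 6, 5, 4, 4, 3, 2, 8, 2, 1]
Step 2: Midrank |d_i| (ties get averaged ranks).
ranks: |3|->4.5, |6|->9, |5|->8, |4|->6.5, |4|->6.5, |3|->4.5, |2|->2.5, |8|->10, |2|->2.5, |1|->1
Step 3: Attach original signs; sum ranks with positive sign and with negative sign.
W+ = 4.5 + 9 + 8 + 6.5 + 4.5 + 10 + 1 = 43.5
W- = 6.5 + 2.5 + 2.5 = 11.5
(Check: W+ + W- = 55 should equal n(n+1)/2 = 55.)
Step 4: Test statistic W = min(W+, W-) = 11.5.
Step 5: Ties in |d|, so use the tie-corrected normal approximation.
        E[W] = n(n+1)/4 = 10*11/4 = 27.5.
        Tie groups: |d|=2 (t=2), |d|=3 (t=2), |d|=4 (t=2); sum(t^3 - t) = 18.
        Var[W] = n(n+1)(2n+1)/24 - sum(t^3-t)/48 = 2310/24 - 18/48 = 95.875.
        z = (W - E[W]) / sqrt(Var[W]) = (11.5 - 27.5) / 9.7916 = -1.6341.
        Two-sided p = 2*Phi(z) = 0.102247.
Step 6: alpha = 0.1. fail to reject H0.

W+ = 43.5, W- = 11.5, W = min = 11.5, p = 0.102247, fail to reject H0.


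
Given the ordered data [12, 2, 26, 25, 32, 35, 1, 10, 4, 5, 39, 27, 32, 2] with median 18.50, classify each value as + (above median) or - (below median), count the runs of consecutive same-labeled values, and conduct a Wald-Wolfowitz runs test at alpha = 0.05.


Step 1: Compute median = 18.50; label A = above, B = below.
Labels in order: BBAAAABBBBAAAB  (n_A = 7, n_B = 7)
Step 2: Count runs R = 5.
Step 3: Under H0 (random ordering), E[R] = 2*n_A*n_B/(n_A+n_B) + 1 = 2*7*7/14 + 1 = 8.0000.
        Var[R] = 2*n_A*n_B*(2*n_A*n_B - n_A - n_B) / ((n_A+n_B)^2 * (n_A+n_B-1)) = 8232/2548 = 3.2308.
        SD[R] = 1.7974.
Step 4: Continuity-corrected z = (R + 0.5 - E[R]) / SD[R] = (5 + 0.5 - 8.0000) / 1.7974 = -1.3909.
Step 5: Two-sided p-value via normal approximation = 2*(1 - Phi(|z|)) = 0.164264.
Step 6: alpha = 0.05. fail to reject H0.

R = 5, z = -1.3909, p = 0.164264, fail to reject H0.


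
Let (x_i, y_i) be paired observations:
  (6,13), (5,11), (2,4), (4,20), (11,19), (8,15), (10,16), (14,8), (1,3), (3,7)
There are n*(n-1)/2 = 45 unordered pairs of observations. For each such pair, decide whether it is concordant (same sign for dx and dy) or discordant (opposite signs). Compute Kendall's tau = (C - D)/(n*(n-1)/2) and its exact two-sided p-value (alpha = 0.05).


Step 1: Enumerate the 45 unordered pairs (i,j) with i<j and classify each by sign(x_j-x_i) * sign(y_j-y_i).
  (1,2):dx=-1,dy=-2->C; (1,3):dx=-4,dy=-9->C; (1,4):dx=-2,dy=+7->D; (1,5):dx=+5,dy=+6->C
  (1,6):dx=+2,dy=+2->C; (1,7):dx=+4,dy=+3->C; (1,8):dx=+8,dy=-5->D; (1,9):dx=-5,dy=-10->C
  (1,10):dx=-3,dy=-6->C; (2,3):dx=-3,dy=-7->C; (2,4):dx=-1,dy=+9->D; (2,5):dx=+6,dy=+8->C
  (2,6):dx=+3,dy=+4->C; (2,7):dx=+5,dy=+5->C; (2,8):dx=+9,dy=-3->D; (2,9):dx=-4,dy=-8->C
  (2,10):dx=-2,dy=-4->C; (3,4):dx=+2,dy=+16->C; (3,5):dx=+9,dy=+15->C; (3,6):dx=+6,dy=+11->C
  (3,7):dx=+8,dy=+12->C; (3,8):dx=+12,dy=+4->C; (3,9):dx=-1,dy=-1->C; (3,10):dx=+1,dy=+3->C
  (4,5):dx=+7,dy=-1->D; (4,6):dx=+4,dy=-5->D; (4,7):dx=+6,dy=-4->D; (4,8):dx=+10,dy=-12->D
  (4,9):dx=-3,dy=-17->C; (4,10):dx=-1,dy=-13->C; (5,6):dx=-3,dy=-4->C; (5,7):dx=-1,dy=-3->C
  (5,8):dx=+3,dy=-11->D; (5,9):dx=-10,dy=-16->C; (5,10):dx=-8,dy=-12->C; (6,7):dx=+2,dy=+1->C
  (6,8):dx=+6,dy=-7->D; (6,9):dx=-7,dy=-12->C; (6,10):dx=-5,dy=-8->C; (7,8):dx=+4,dy=-8->D
  (7,9):dx=-9,dy=-13->C; (7,10):dx=-7,dy=-9->C; (8,9):dx=-13,dy=-5->C; (8,10):dx=-11,dy=-1->C
  (9,10):dx=+2,dy=+4->C
Step 2: C = 34, D = 11, total pairs = 45.
Step 3: tau = (C - D)/(n(n-1)/2) = (34 - 11)/45 = 0.511111.
Step 4: Exact two-sided p-value (enumerate n! = 3628800 permutations of y under H0): p = 0.046623.
Step 5: alpha = 0.05. reject H0.

tau_b = 0.5111 (C=34, D=11), p = 0.046623, reject H0.


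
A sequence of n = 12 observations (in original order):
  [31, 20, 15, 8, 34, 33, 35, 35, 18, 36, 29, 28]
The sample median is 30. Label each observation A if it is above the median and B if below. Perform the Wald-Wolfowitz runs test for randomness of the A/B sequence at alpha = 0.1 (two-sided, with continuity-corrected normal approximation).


Step 1: Compute median = 30; label A = above, B = below.
Labels in order: ABBBAAAABABB  (n_A = 6, n_B = 6)
Step 2: Count runs R = 6.
Step 3: Under H0 (random ordering), E[R] = 2*n_A*n_B/(n_A+n_B) + 1 = 2*6*6/12 + 1 = 7.0000.
        Var[R] = 2*n_A*n_B*(2*n_A*n_B - n_A - n_B) / ((n_A+n_B)^2 * (n_A+n_B-1)) = 4320/1584 = 2.7273.
        SD[R] = 1.6514.
Step 4: Continuity-corrected z = (R + 0.5 - E[R]) / SD[R] = (6 + 0.5 - 7.0000) / 1.6514 = -0.3028.
Step 5: Two-sided p-value via normal approximation = 2*(1 - Phi(|z|)) = 0.762069.
Step 6: alpha = 0.1. fail to reject H0.

R = 6, z = -0.3028, p = 0.762069, fail to reject H0.


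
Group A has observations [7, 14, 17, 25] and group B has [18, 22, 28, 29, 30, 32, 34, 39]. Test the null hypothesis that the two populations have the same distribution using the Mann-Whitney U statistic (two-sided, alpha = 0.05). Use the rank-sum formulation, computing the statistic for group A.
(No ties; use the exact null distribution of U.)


Step 1: Combine and sort all 12 observations; assign midranks.
sorted (value, group): (7,X), (14,X), (17,X), (18,Y), (22,Y), (25,X), (28,Y), (29,Y), (30,Y), (32,Y), (34,Y), (39,Y)
ranks: 7->1, 14->2, 17->3, 18->4, 22->5, 25->6, 28->7, 29->8, 30->9, 32->10, 34->11, 39->12
Step 2: Rank sum for X: R1 = 1 + 2 + 3 + 6 = 12.
Step 3: U_X = R1 - n1(n1+1)/2 = 12 - 4*5/2 = 12 - 10 = 2.
       U_Y = n1*n2 - U_X = 32 - 2 = 30.
Step 4: No ties, so the exact null distribution of U (based on enumerating the C(12,4) = 495 equally likely rank assignments) gives the two-sided p-value.
Step 5: p-value = 0.016162; compare to alpha = 0.05. reject H0.

U_X = 2, p = 0.016162, reject H0 at alpha = 0.05.
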